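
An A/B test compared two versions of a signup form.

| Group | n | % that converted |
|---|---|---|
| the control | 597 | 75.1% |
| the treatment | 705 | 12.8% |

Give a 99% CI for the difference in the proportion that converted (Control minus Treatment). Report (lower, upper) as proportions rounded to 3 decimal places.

(0.567, 0.679)

The two standard errors are √(0.7510×0.2490/597) = 0.01770 and √(0.1280×0.8720/705) = 0.01258.
Because the samples are independent, SE_diff = √(0.01770² + 0.01258²) = 0.02172.
Using z* = 2.576 for 99%, ME = 2.576 × 0.02172 = 0.05595.
p̂₁ − p̂₂ = 0.6230; interval 0.6230 ± 0.05595 gives (0.567, 0.679).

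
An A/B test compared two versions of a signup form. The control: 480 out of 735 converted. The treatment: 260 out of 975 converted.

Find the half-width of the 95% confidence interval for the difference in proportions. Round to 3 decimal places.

0.044

p̂₁ = 480/735 = 0.6531 and p̂₂ = 260/975 = 0.2667.
SE₁ = √(p̂₁(1−p̂₁)/n₁) = √(0.6531·0.3469/735) = 0.01756; SE₂ = √(0.2667·0.7333/975) = 0.01416.
Independent samples: SE of the difference = √(SE₁² + SE₂²) = √(0.0003083536 + 0.0002005056) = 0.02256.
z* for 95% confidence is 1.960, so the margin of error is 1.960 × 0.02256 = 0.04422.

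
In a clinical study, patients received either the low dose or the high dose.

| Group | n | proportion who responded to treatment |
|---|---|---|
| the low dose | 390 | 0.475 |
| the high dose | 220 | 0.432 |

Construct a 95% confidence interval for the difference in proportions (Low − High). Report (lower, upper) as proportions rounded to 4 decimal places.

The two standard errors are √(0.4750×0.5250/390) = 0.02529 and √(0.4320×0.5680/220) = 0.03340.
Because the samples are independent, SE_diff = √(0.02529² + 0.03340²) = 0.04189.
Using z* = 1.960 for 95%, ME = 1.960 × 0.04189 = 0.08210.
p̂₁ − p̂₂ = 0.0430; interval 0.0430 ± 0.08210 gives (-0.0391, 0.1251).

(-0.0391, 0.1251)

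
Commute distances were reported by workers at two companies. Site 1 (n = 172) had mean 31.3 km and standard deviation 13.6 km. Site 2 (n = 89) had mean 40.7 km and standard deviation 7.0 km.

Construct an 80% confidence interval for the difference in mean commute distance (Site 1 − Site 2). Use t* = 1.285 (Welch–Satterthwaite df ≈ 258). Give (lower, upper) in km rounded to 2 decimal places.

SE₁ = s₁/√n₁ = 13.6/√172 = 1.0370; SE₂ = 7.0/√89 = 0.7420.
Independent samples, unequal variances: SE_diff = √(SE₁² + SE₂²) = √(1.075369 + 0.550564) = 1.2751.
t* = 1.285, so margin of error = 1.285 × 1.2751 = 1.6385.
Difference in means = 31.3 − 40.7 = -9.4000.
-9.4000 ± 1.6385 → (-11.04, -7.76).

(-11.04, -7.76)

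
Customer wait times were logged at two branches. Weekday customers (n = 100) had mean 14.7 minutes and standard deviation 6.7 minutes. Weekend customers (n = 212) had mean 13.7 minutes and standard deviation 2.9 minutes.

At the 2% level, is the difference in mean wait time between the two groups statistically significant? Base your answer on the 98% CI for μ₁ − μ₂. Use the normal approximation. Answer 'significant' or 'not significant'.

not significant

SE₁ = s₁/√n₁ = 6.7/√100 = 0.6700; SE₂ = 2.9/√212 = 0.1992.
Independent samples, unequal variances: SE_diff = √(SE₁² + SE₂²) = √(0.4489 + 0.03968064) = 0.6990.
z* = 2.326, so margin of error = 2.326 × 0.6990 = 1.6259.
Difference in means = 14.7 − 13.7 = 1.0000.
1.0000 ± 1.6259 → (-0.6259, 2.6259).
The interval (-0.6259, 2.6259) contains 0, so the difference is not significant.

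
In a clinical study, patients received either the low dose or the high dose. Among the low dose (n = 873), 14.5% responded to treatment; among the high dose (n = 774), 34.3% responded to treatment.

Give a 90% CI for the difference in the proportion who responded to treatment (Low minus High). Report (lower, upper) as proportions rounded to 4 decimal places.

The two standard errors are √(0.1450×0.8550/873) = 0.01192 and √(0.3430×0.6570/774) = 0.01706.
Because the samples are independent, SE_diff = √(0.01192² + 0.01706²) = 0.02081.
Using z* = 1.645 for 90%, ME = 1.645 × 0.02081 = 0.03423.
p̂₁ − p̂₂ = -0.1980; interval -0.1980 ± 0.03423 gives (-0.2322, -0.1638).

(-0.2322, -0.1638)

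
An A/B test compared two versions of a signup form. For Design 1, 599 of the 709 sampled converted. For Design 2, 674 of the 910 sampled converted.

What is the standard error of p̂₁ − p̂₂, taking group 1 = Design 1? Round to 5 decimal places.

First, p̂₁ = 599/709 = 0.8449; p̂₂ = 674/910 = 0.7407.
The two standard errors are √(0.8449×0.1551/709) = 0.01360 and √(0.7407×0.2593/910) = 0.01453.
Because the samples are independent, SE_diff = √(0.01360² + 0.01453²) = 0.01990.

0.01990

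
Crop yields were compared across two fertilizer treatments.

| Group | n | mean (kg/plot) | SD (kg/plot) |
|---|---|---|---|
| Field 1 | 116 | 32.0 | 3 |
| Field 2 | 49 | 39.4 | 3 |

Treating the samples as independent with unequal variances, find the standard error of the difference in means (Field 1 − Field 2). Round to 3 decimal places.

0.511

Standard errors of each mean: 3/√116 = 0.2785 and 3/√49 = 0.4286.
SE(x̄₁ − x̄₂) = √(0.2785² + 0.4286²) = 0.5111 for independent samples with unequal variances.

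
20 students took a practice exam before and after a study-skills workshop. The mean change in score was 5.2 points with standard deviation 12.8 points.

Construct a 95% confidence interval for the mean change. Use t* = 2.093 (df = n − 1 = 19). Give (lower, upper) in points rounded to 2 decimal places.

This is a matched-pairs design, so SE = s_d/√n = 12.8/√20 = 2.8622.
Margin = 2.093 × 2.8622 = 5.9906; the interval is 5.2 ± 5.9906 = (-0.79, 11.19).

(-0.79, 11.19)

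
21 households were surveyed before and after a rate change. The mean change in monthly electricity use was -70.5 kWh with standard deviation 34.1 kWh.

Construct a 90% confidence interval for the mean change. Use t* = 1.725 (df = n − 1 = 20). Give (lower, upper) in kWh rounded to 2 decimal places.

(-83.34, -57.66)

This is a matched-pairs design, so SE = s_d/√n = 34.1/√21 = 7.4412.
Margin = 1.725 × 7.4412 = 12.8361; the interval is -70.5 ± 12.8361 = (-83.34, -57.66).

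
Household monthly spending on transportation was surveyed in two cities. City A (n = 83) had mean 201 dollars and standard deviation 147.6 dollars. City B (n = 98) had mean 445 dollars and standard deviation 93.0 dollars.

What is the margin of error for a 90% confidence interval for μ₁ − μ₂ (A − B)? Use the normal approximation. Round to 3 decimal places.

30.807

Per-group SEs: s₁/√n₁ = 147.6/√83 = 16.2012, s₂/√n₂ = 93.0/√98 = 9.3944.
Unpooled SE of the difference: √(262.47888144 + 88.25475136) = 18.7279.
Margin of error = z* · SE = 1.645 × 18.7279 = 30.8074.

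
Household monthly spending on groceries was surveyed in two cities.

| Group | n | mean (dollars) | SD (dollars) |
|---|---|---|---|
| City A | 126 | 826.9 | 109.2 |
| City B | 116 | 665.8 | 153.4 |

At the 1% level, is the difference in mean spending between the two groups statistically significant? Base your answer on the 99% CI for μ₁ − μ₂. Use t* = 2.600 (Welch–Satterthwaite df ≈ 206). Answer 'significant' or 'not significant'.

Standard errors of each mean: 109.2/√126 = 9.7283 and 153.4/√116 = 14.2428.
SE(x̄₁ − x̄₂) = √(9.7283² + 14.2428²) = 17.2481 for independent samples with unequal variances.
With t* = 2.600, the margin is 2.600 × 17.2481 = 44.8451.
x̄₁ − x̄₂ = 826.9 − 665.8 = 161.1000; the interval is 161.1000 ± 44.8451 = (116.2549, 205.9451).
The interval (116.2549, 205.9451) does not contain 0, so the difference is significant.

significant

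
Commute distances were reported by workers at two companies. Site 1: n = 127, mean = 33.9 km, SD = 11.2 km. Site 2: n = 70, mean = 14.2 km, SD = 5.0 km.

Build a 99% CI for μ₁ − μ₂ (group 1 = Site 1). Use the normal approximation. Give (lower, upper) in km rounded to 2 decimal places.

(16.71, 22.69)

Per-group SEs: s₁/√n₁ = 11.2/√127 = 0.9938, s₂/√n₂ = 5.0/√70 = 0.5976.
Unpooled SE of the difference: √(0.98763844 + 0.35712576) = 1.1596.
Margin of error = z* · SE = 2.576 × 1.1596 = 2.9871.
x̄₁ − x̄₂ = 33.9 − 14.2 = 19.7000.
CI: 19.7000 ± 2.9871 = (16.71, 22.69).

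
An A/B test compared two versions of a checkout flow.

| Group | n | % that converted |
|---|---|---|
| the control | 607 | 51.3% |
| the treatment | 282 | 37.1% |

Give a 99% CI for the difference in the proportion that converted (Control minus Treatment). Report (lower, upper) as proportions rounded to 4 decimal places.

(0.0513, 0.2327)

SE₁ = √(p̂₁(1−p̂₁)/n₁) = √(0.5130·0.4870/607) = 0.02029; SE₂ = √(0.3710·0.6290/282) = 0.02877.
Independent samples: SE of the difference = √(SE₁² + SE₂²) = √(0.0004116841 + 0.0008277129) = 0.03521.
z* for 99% confidence is 2.576, so the margin of error is 2.576 × 0.03521 = 0.09070.
Point estimate p̂₁ − p̂₂ = 0.5130 − 0.3710 = 0.1420.
0.1420 ± 0.09070 → (0.0513, 0.2327).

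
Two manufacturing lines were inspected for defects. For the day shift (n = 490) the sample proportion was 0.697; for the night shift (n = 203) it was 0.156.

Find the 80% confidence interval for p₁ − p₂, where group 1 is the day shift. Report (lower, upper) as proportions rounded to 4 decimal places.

(0.4989, 0.5831)

The two standard errors are √(0.6970×0.3030/490) = 0.02076 and √(0.1560×0.8440/203) = 0.02547.
Because the samples are independent, SE_diff = √(0.02076² + 0.02547²) = 0.03286.
Using z* = 1.282 for 80%, ME = 1.282 × 0.03286 = 0.04213.
p̂₁ − p̂₂ = 0.5410; interval 0.5410 ± 0.04213 gives (0.4989, 0.5831).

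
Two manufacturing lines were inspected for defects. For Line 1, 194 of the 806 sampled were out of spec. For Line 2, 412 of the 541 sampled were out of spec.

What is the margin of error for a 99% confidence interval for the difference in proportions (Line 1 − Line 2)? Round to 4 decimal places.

0.0611

Sample proportions: 194/806 = 0.2407, 412/541 = 0.7616.
Each SE is √(p̂(1−p̂)/n): √(0.2407·0.7593/806) = 0.01506 and √(0.7616·0.2384/541) = 0.01832.
SE(p̂₁ − p̂₂) = √(SE₁² + SE₂²) = √(0.0002268036 + 0.0003356224) = 0.02372, since the two samples are independent.
At 99% confidence z* = 2.576; margin = 2.576 × 0.02372 = 0.06110.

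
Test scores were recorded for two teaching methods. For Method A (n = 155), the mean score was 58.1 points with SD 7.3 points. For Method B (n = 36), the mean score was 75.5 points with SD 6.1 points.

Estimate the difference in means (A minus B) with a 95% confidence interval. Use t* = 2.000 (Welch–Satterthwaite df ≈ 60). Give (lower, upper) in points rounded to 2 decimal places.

(-19.75, -15.05)

Standard errors of each mean: 7.3/√155 = 0.5864 and 6.1/√36 = 1.0167.
SE(x̄₁ − x̄₂) = √(0.5864² + 1.0167²) = 1.1737 for independent samples with unequal variances.
With t* = 2.000, the margin is 2.000 × 1.1737 = 2.3474.
x̄₁ − x̄₂ = 58.1 − 75.5 = -17.4000; the interval is -17.4000 ± 2.3474 = (-19.75, -15.05).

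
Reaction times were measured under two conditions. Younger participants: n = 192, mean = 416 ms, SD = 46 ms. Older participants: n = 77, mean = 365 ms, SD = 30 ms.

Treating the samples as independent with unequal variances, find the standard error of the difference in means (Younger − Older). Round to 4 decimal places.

4.7654

Standard errors of each mean: 46/√192 = 3.3198 and 30/√77 = 3.4188.
SE(x̄₁ − x̄₂) = √(3.3198² + 3.4188²) = 4.7654 for independent samples with unequal variances.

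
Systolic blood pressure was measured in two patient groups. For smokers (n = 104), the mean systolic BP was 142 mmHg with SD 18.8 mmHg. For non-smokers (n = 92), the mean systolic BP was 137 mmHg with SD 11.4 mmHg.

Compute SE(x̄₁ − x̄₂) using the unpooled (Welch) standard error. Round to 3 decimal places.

2.193

Standard errors of each mean: 18.8/√104 = 1.8435 and 11.4/√92 = 1.1885.
SE(x̄₁ − x̄₂) = √(1.8435² + 1.1885²) = 2.1934 for independent samples with unequal variances.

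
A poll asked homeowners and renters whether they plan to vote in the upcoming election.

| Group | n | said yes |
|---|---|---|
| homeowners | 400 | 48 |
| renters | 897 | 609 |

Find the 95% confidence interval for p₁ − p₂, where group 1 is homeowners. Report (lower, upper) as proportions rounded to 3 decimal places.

(-0.603, -0.515)

p̂₁ = 48/400 = 0.1200 and p̂₂ = 609/897 = 0.6789.
SE₁ = √(p̂₁(1−p̂₁)/n₁) = √(0.1200·0.8800/400) = 0.01625; SE₂ = √(0.6789·0.3211/897) = 0.01559.
Independent samples: SE of the difference = √(SE₁² + SE₂²) = √(0.0002640625 + 0.0002430481) = 0.02252.
z* for 95% confidence is 1.960, so the margin of error is 1.960 × 0.02252 = 0.04414.
Point estimate p̂₁ − p̂₂ = 0.1200 − 0.6789 = -0.5589.
-0.5589 ± 0.04414 → (-0.603, -0.515).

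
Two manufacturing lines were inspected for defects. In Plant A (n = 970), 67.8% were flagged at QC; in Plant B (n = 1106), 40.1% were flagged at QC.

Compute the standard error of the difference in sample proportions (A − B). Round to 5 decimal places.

SE₁ = √(p̂₁(1−p̂₁)/n₁) = √(0.6780·0.3220/970) = 0.01500; SE₂ = √(0.4010·0.5990/1106) = 0.01474.
Independent samples: SE of the difference = √(SE₁² + SE₂²) = √(0.000225 + 0.0002172676) = 0.02103.

0.02103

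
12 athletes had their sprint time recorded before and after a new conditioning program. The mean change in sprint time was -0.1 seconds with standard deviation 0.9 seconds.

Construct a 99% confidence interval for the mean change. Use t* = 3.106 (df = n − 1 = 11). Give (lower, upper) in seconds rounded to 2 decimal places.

(-0.91, 0.71)

Paired design: SE = s_d/√n = 0.9/√12 = 0.2598.
t* = 3.106; margin of error = 3.106 × 0.2598 = 0.8069.
-0.1 ± 0.8069 → (-0.91, 0.71).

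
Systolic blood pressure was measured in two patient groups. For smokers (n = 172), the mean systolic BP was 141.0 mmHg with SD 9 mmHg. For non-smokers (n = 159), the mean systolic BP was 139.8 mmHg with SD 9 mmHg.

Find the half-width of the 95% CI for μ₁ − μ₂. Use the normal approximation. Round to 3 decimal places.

1.941

Standard errors of each mean: 9/√172 = 0.6862 and 9/√159 = 0.7137.
SE(x̄₁ − x̄₂) = √(0.6862² + 0.7137²) = 0.9901 for independent samples with unequal variances.
With z* = 1.960, the margin is 1.960 × 0.9901 = 1.9406.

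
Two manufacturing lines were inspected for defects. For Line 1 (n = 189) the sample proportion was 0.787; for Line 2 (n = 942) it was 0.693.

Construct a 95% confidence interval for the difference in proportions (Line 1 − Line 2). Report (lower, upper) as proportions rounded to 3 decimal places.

(0.029, 0.159)

SE₁ = √(p̂₁(1−p̂₁)/n₁) = √(0.7870·0.2130/189) = 0.02978; SE₂ = √(0.6930·0.3070/942) = 0.01503.
Independent samples: SE of the difference = √(SE₁² + SE₂²) = √(0.0008868484 + 0.0002259009) = 0.03336.
z* for 95% confidence is 1.960, so the margin of error is 1.960 × 0.03336 = 0.06539.
Point estimate p̂₁ − p̂₂ = 0.7870 − 0.6930 = 0.0940.
0.0940 ± 0.06539 → (0.029, 0.159).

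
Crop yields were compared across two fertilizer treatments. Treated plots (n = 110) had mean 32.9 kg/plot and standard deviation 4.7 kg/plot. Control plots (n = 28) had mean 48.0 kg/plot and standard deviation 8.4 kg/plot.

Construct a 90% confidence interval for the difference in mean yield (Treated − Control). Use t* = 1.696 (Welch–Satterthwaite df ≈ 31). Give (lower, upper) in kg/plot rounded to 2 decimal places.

(-17.90, -12.30)

Standard errors of each mean: 4.7/√110 = 0.4481 and 8.4/√28 = 1.5875.
SE(x̄₁ − x̄₂) = √(0.4481² + 1.5875²) = 1.6495 for independent samples with unequal variances.
With t* = 1.696, the margin is 1.696 × 1.6495 = 2.7976.
x̄₁ − x̄₂ = 32.9 − 48.0 = -15.1000; the interval is -15.1000 ± 2.7976 = (-17.90, -12.30).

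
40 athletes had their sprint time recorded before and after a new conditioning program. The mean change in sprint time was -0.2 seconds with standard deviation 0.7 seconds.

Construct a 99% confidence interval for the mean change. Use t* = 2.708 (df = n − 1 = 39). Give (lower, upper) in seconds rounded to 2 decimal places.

(-0.50, 0.10)

Paired design: SE = s_d/√n = 0.7/√40 = 0.1107.
t* = 2.708; margin of error = 2.708 × 0.1107 = 0.2998.
-0.2 ± 0.2998 → (-0.50, 0.10).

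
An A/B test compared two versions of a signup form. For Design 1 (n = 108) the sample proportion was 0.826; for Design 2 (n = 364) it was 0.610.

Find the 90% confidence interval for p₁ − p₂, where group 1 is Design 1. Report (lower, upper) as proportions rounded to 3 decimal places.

SE₁ = √(p̂₁(1−p̂₁)/n₁) = √(0.8260·0.1740/108) = 0.03648; SE₂ = √(0.6100·0.3900/364) = 0.02557.
Independent samples: SE of the difference = √(SE₁² + SE₂²) = √(0.0013307904 + 0.0006538249) = 0.04455.
z* for 90% confidence is 1.645, so the margin of error is 1.645 × 0.04455 = 0.07328.
Point estimate p̂₁ − p̂₂ = 0.8260 − 0.6100 = 0.2160.
0.2160 ± 0.07328 → (0.143, 0.289).

(0.143, 0.289)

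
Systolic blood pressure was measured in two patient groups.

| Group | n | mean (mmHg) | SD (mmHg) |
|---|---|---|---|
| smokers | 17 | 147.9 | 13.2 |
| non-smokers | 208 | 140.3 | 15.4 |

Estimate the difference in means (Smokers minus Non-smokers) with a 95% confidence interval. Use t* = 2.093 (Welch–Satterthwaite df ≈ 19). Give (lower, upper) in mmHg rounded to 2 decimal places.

(0.54, 14.66)

Standard errors of each mean: 13.2/√17 = 3.2015 and 15.4/√208 = 1.0678.
SE(x̄₁ − x̄₂) = √(3.2015² + 1.0678²) = 3.3749 for independent samples with unequal variances.
With t* = 2.093, the margin is 2.093 × 3.3749 = 7.0637.
x̄₁ − x̄₂ = 147.9 − 140.3 = 7.6000; the interval is 7.6000 ± 7.0637 = (0.54, 14.66).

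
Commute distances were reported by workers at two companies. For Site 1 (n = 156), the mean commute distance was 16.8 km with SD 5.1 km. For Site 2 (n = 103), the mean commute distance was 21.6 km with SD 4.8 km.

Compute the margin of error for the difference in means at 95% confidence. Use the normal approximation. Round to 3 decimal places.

SE₁ = s₁/√n₁ = 5.1/√156 = 0.4083; SE₂ = 4.8/√103 = 0.4730.
Independent samples, unequal variances: SE_diff = √(SE₁² + SE₂²) = √(0.16670889 + 0.223729) = 0.6249.
z* = 1.960, so margin of error = 1.960 × 0.6249 = 1.2248.

1.225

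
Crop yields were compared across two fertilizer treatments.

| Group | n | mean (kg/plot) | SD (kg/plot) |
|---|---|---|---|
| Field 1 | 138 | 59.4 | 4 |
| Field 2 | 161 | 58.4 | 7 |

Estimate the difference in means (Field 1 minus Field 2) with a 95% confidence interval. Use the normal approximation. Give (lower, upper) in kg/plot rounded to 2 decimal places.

(-0.27, 2.27)

SE₁ = s₁/√n₁ = 4/√138 = 0.3405; SE₂ = 7/√161 = 0.5517.
Independent samples, unequal variances: SE_diff = √(SE₁² + SE₂²) = √(0.11594025 + 0.30437289) = 0.6483.
z* = 1.960, so margin of error = 1.960 × 0.6483 = 1.2707.
Difference in means = 59.4 − 58.4 = 1.0000.
1.0000 ± 1.2707 → (-0.27, 2.27).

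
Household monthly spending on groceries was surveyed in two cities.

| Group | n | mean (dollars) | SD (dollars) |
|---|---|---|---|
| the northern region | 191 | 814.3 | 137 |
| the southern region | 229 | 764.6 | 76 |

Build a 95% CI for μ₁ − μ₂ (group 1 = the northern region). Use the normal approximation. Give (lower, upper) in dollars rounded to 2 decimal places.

(27.92, 71.48)

SE₁ = s₁/√n₁ = 137/√191 = 9.9130; SE₂ = 76/√229 = 5.0222.
Independent samples, unequal variances: SE_diff = √(SE₁² + SE₂²) = √(98.267569 + 25.22249284) = 11.1126.
z* = 1.960, so margin of error = 1.960 × 11.1126 = 21.7807.
Difference in means = 814.3 − 764.6 = 49.7000.
49.7000 ± 21.7807 → (27.92, 71.48).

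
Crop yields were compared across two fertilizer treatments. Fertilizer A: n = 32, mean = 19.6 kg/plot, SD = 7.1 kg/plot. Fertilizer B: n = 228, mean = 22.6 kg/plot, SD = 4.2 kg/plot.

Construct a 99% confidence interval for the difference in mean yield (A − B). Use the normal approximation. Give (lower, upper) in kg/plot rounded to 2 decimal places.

(-6.31, 0.31)

Per-group SEs: s₁/√n₁ = 7.1/√32 = 1.2551, s₂/√n₂ = 4.2/√228 = 0.2782.
Unpooled SE of the difference: √(1.57527601 + 0.07739524) = 1.2856.
Margin of error = z* · SE = 2.576 × 1.2856 = 3.3117.
x̄₁ − x̄₂ = 19.6 − 22.6 = -3.0000.
CI: -3.0000 ± 3.3117 = (-6.31, 0.31).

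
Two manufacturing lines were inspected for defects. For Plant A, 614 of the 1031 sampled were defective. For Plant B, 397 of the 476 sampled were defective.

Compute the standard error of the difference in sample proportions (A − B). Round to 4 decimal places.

Sample proportions: 614/1031 = 0.5955, 397/476 = 0.8340.
Each SE is √(p̂(1−p̂)/n): √(0.5955·0.4045/1031) = 0.01529 and √(0.8340·0.1660/476) = 0.01705.
SE(p̂₁ − p̂₂) = √(SE₁² + SE₂²) = √(0.0002337841 + 0.0002907025) = 0.02290, since the two samples are independent.

0.0229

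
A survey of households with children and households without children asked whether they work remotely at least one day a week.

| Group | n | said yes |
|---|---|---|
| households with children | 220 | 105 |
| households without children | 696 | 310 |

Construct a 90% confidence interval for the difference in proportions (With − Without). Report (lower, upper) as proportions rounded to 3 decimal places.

(-0.032, 0.095)

First, p̂₁ = 105/220 = 0.4773; p̂₂ = 310/696 = 0.4454.
The two standard errors are √(0.4773×0.5227/220) = 0.03368 and √(0.4454×0.5546/696) = 0.01884.
Because the samples are independent, SE_diff = √(0.03368² + 0.01884²) = 0.03859.
Using z* = 1.645 for 90%, ME = 1.645 × 0.03859 = 0.06348.
p̂₁ − p̂₂ = 0.0319; interval 0.0319 ± 0.06348 gives (-0.032, 0.095).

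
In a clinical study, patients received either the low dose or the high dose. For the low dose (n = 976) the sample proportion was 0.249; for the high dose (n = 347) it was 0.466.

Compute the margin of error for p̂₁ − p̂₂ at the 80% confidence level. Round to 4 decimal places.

0.0386

Each SE is √(p̂(1−p̂)/n): √(0.2490·0.7510/976) = 0.01384 and √(0.4660·0.5340/347) = 0.02678.
SE(p̂₁ − p̂₂) = √(SE₁² + SE₂²) = √(0.0001915456 + 0.0007171684) = 0.03014, since the two samples are independent.
At 80% confidence z* = 1.282; margin = 1.282 × 0.03014 = 0.03864.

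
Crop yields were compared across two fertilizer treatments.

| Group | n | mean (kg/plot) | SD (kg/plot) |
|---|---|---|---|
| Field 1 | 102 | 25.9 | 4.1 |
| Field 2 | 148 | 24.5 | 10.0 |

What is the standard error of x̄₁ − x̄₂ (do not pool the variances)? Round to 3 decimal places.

SE₁ = s₁/√n₁ = 4.1/√102 = 0.4060; SE₂ = 10.0/√148 = 0.8220.
Independent samples, unequal variances: SE_diff = √(SE₁² + SE₂²) = √(0.164836 + 0.675684) = 0.9168.

0.917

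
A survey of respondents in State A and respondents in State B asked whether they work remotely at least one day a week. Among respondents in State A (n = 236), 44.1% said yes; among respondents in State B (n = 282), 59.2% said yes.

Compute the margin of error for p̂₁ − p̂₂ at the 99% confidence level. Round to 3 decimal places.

0.112

Each SE is √(p̂(1−p̂)/n): √(0.4410·0.5590/236) = 0.03232 and √(0.5920·0.4080/282) = 0.02927.
SE(p̂₁ − p̂₂) = √(SE₁² + SE₂²) = √(0.0010445824 + 0.0008567329) = 0.04360, since the two samples are independent.
At 99% confidence z* = 2.576; margin = 2.576 × 0.04360 = 0.11231.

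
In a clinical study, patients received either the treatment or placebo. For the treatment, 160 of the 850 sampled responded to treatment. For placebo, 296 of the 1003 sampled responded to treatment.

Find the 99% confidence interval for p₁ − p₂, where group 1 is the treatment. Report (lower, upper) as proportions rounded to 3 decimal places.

Sample proportions: 160/850 = 0.1882, 296/1003 = 0.2951.
Each SE is √(p̂(1−p̂)/n): √(0.1882·0.8118/850) = 0.01341 and √(0.2951·0.7049/1003) = 0.01440.
SE(p̂₁ − p̂₂) = √(SE₁² + SE₂²) = √(0.0001798281 + 0.00020736) = 0.01968, since the two samples are independent.
At 99% confidence z* = 2.576; margin = 2.576 × 0.01968 = 0.05070.
The difference is 0.1882 − 0.2951 = -0.1069, so the interval is -0.1069 ± 0.05070 = (-0.158, -0.056).

(-0.158, -0.056)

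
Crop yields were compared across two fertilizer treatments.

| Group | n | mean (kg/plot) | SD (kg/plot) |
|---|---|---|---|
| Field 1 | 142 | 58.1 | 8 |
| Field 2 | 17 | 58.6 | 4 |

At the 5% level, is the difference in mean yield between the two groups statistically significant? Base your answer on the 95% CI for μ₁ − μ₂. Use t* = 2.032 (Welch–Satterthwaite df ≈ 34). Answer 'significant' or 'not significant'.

not significant

Per-group SEs: s₁/√n₁ = 8/√142 = 0.6713, s₂/√n₂ = 4/√17 = 0.9701.
Unpooled SE of the difference: √(0.45064369 + 0.94109401) = 1.1797.
Margin of error = t* · SE = 2.032 × 1.1797 = 2.3972.
x̄₁ − x̄₂ = 58.1 − 58.6 = -0.5000.
CI: -0.5000 ± 2.3972 = (-2.8972, 1.8972).
The interval (-2.8972, 1.8972) contains 0, so the difference is not significant.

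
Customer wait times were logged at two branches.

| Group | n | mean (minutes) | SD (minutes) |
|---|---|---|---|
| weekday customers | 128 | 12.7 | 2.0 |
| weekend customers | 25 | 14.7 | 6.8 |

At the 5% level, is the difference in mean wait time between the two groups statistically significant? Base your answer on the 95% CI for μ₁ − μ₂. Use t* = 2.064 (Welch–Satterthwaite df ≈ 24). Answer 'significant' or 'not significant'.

Per-group SEs: s₁/√n₁ = 2.0/√128 = 0.1768, s₂/√n₂ = 6.8/√25 = 1.3600.
Unpooled SE of the difference: √(0.03125824 + 1.8496) = 1.3714.
Margin of error = t* · SE = 2.064 × 1.3714 = 2.8306.
x̄₁ − x̄₂ = 12.7 − 14.7 = -2.0000.
CI: -2.0000 ± 2.8306 = (-4.8306, 0.8306).
The interval (-4.8306, 0.8306) contains 0, so the difference is not significant.

not significant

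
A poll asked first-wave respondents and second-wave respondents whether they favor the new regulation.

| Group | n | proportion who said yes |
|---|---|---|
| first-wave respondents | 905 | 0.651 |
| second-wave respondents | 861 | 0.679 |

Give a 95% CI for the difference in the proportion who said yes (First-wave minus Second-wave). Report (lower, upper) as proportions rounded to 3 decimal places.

Each SE is √(p̂(1−p̂)/n): √(0.6510·0.3490/905) = 0.01584 and √(0.6790·0.3210/861) = 0.01591.
SE(p̂₁ − p̂₂) = √(SE₁² + SE₂²) = √(0.0002509056 + 0.0002531281) = 0.02245, since the two samples are independent.
At 95% confidence z* = 1.960; margin = 1.960 × 0.02245 = 0.04400.
The difference is 0.6510 − 0.6790 = -0.0280, so the interval is -0.0280 ± 0.04400 = (-0.072, 0.016).

(-0.072, 0.016)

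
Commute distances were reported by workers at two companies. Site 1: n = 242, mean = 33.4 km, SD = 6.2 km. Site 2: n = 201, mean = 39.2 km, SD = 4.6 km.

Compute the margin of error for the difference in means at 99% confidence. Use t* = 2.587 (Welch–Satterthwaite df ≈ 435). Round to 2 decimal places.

1.33

Standard errors of each mean: 6.2/√242 = 0.3986 and 4.6/√201 = 0.3245.
SE(x̄₁ − x̄₂) = √(0.3986² + 0.3245²) = 0.5140 for independent samples with unequal variances.
With t* = 2.587, the margin is 2.587 × 0.5140 = 1.3297.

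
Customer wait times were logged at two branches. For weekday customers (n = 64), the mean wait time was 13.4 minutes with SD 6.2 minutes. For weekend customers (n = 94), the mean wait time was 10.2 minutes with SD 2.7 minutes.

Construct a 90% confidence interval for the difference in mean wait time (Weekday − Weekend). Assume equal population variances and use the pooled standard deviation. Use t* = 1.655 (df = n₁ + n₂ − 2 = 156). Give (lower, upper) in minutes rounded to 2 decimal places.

(2.00, 4.40)

Pooled variance s_p² = [63·6.2² + 93·2.7²] / (64+94−2) = 19.8698, so s_p = 4.4576.
SE_diff = s_p·√(1/n₁ + 1/n₂) = 4.4576·√(1/64 + 1/94) = 0.7224.
t* = 1.655; margin = 1.655 × 0.7224 = 1.1956.
Difference = 13.4 − 10.2 = 3.2000.
3.2000 ± 1.1956 → (2.00, 4.40).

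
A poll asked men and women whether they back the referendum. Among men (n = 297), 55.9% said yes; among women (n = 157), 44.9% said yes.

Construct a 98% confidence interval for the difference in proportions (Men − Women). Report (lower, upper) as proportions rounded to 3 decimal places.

Each SE is √(p̂(1−p̂)/n): √(0.5590·0.4410/297) = 0.02881 and √(0.4490·0.5510/157) = 0.03970.
SE(p̂₁ − p̂₂) = √(SE₁² + SE₂²) = √(0.0008300161 + 0.00157609) = 0.04905, since the two samples are independent.
At 98% confidence z* = 2.326; margin = 2.326 × 0.04905 = 0.11409.
The difference is 0.5590 − 0.4490 = 0.1100, so the interval is 0.1100 ± 0.11409 = (-0.004, 0.224).

(-0.004, 0.224)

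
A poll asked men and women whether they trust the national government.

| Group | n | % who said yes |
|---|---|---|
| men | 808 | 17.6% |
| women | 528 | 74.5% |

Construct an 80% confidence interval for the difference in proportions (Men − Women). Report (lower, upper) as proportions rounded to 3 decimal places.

Each SE is √(p̂(1−p̂)/n): √(0.1760·0.8240/808) = 0.01340 and √(0.7450·0.2550/528) = 0.01897.
SE(p̂₁ − p̂₂) = √(SE₁² + SE₂²) = √(0.00017956 + 0.0003598609) = 0.02323, since the two samples are independent.
At 80% confidence z* = 1.282; margin = 1.282 × 0.02323 = 0.02978.
The difference is 0.1760 − 0.7450 = -0.5690, so the interval is -0.5690 ± 0.02978 = (-0.599, -0.539).

(-0.599, -0.539)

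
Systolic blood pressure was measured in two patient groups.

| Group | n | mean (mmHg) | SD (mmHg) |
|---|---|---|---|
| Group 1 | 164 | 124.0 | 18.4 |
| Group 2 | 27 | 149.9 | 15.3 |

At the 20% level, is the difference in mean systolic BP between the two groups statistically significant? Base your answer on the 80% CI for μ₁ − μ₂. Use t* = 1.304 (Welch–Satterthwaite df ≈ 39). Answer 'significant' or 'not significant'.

Standard errors of each mean: 18.4/√164 = 1.4368 and 15.3/√27 = 2.9445.
SE(x̄₁ − x̄₂) = √(1.4368² + 2.9445²) = 3.2764 for independent samples with unequal variances.
With t* = 1.304, the margin is 1.304 × 3.2764 = 4.2724.
x̄₁ − x̄₂ = 124.0 − 149.9 = -25.9000; the interval is -25.9000 ± 4.2724 = (-30.1724, -21.6276).
The interval (-30.1724, -21.6276) does not contain 0, so the difference is significant.

significant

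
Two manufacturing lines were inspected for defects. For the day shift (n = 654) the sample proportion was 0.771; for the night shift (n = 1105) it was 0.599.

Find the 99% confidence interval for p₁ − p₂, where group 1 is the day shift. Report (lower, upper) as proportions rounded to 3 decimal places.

(0.115, 0.229)

SE₁ = √(p̂₁(1−p̂₁)/n₁) = √(0.7710·0.2290/654) = 0.01643; SE₂ = √(0.5990·0.4010/1105) = 0.01474.
Independent samples: SE of the difference = √(SE₁² + SE₂²) = √(0.0002699449 + 0.0002172676) = 0.02207.
z* for 99% confidence is 2.576, so the margin of error is 2.576 × 0.02207 = 0.05685.
Point estimate p̂₁ − p̂₂ = 0.7710 − 0.5990 = 0.1720.
0.1720 ± 0.05685 → (0.115, 0.229).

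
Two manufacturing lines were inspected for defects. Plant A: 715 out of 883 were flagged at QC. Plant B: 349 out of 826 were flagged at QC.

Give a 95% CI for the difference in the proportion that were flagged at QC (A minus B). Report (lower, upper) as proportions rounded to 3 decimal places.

Sample proportions: 715/883 = 0.8097, 349/826 = 0.4225.
Each SE is √(p̂(1−p̂)/n): √(0.8097·0.1903/883) = 0.01321 and √(0.4225·0.5775/826) = 0.01719.
SE(p̂₁ − p̂₂) = √(SE₁² + SE₂²) = √(0.0001745041 + 0.0002954961) = 0.02168, since the two samples are independent.
At 95% confidence z* = 1.960; margin = 1.960 × 0.02168 = 0.04249.
The difference is 0.8097 − 0.4225 = 0.3872, so the interval is 0.3872 ± 0.04249 = (0.345, 0.430).

(0.345, 0.430)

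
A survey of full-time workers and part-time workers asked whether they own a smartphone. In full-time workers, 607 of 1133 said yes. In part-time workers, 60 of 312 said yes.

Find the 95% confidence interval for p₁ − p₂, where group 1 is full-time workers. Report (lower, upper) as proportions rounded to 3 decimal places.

p̂₁ = 607/1133 = 0.5357 and p̂₂ = 60/312 = 0.1923.
SE₁ = √(p̂₁(1−p̂₁)/n₁) = √(0.5357·0.4643/1133) = 0.01482; SE₂ = √(0.1923·0.8077/312) = 0.02231.
Independent samples: SE of the difference = √(SE₁² + SE₂²) = √(0.0002196324 + 0.0004977361) = 0.02678.
z* for 95% confidence is 1.960, so the margin of error is 1.960 × 0.02678 = 0.05249.
Point estimate p̂₁ − p̂₂ = 0.5357 − 0.1923 = 0.3434.
0.3434 ± 0.05249 → (0.291, 0.396).

(0.291, 0.396)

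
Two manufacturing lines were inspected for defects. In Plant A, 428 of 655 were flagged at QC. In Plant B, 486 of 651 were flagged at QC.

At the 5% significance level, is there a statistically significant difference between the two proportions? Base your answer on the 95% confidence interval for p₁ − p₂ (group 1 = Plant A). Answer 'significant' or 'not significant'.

significant

p̂₁ = 428/655 = 0.6534 and p̂₂ = 486/651 = 0.7465.
SE₁ = √(p̂₁(1−p̂₁)/n₁) = √(0.6534·0.3466/655) = 0.01859; SE₂ = √(0.7465·0.2535/651) = 0.01705.
Independent samples: SE of the difference = √(SE₁² + SE₂²) = √(0.0003455881 + 0.0002907025) = 0.02522.
z* for 95% confidence is 1.960, so the margin of error is 1.960 × 0.02522 = 0.04943.
Point estimate p̂₁ − p̂₂ = 0.6534 − 0.7465 = -0.0931.
-0.0931 ± 0.04943 → (-0.14253, -0.04367).
The interval (-0.14253, -0.04367) does not contain 0, so the difference is significant.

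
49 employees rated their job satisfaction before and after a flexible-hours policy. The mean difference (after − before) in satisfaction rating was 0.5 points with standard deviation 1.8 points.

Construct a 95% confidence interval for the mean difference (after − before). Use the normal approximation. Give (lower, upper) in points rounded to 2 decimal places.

(0.00, 1.00)

Paired design: SE = s_d/√n = 1.8/√49 = 0.2571.
z* = 1.960; margin of error = 1.960 × 0.2571 = 0.5039.
0.5 ± 0.5039 → (0.00, 1.00).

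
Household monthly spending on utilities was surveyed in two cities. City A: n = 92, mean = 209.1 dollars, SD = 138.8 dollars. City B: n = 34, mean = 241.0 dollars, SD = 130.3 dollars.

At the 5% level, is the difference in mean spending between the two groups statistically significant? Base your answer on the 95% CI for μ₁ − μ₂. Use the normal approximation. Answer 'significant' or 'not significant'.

Per-group SEs: s₁/√n₁ = 138.8/√92 = 14.4709, s₂/√n₂ = 130.3/√34 = 22.3463.
Unpooled SE of the difference: √(209.40694681 + 499.35712369) = 26.6226.
Margin of error = z* · SE = 1.960 × 26.6226 = 52.1803.
x̄₁ − x̄₂ = 209.1 − 241.0 = -31.9000.
CI: -31.9000 ± 52.1803 = (-84.0803, 20.2803).
The interval (-84.0803, 20.2803) contains 0, so the difference is not significant.

not significant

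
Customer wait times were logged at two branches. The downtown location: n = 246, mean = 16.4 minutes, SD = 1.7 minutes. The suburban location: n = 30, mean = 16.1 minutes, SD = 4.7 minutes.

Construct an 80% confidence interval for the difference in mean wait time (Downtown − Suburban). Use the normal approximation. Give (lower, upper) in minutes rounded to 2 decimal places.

SE₁ = s₁/√n₁ = 1.7/√246 = 0.1084; SE₂ = 4.7/√30 = 0.8581.
Independent samples, unequal variances: SE_diff = √(SE₁² + SE₂²) = √(0.01175056 + 0.73633561) = 0.8649.
z* = 1.282, so margin of error = 1.282 × 0.8649 = 1.1088.
Difference in means = 16.4 − 16.1 = 0.3000.
0.3000 ± 1.1088 → (-0.81, 1.41).

(-0.81, 1.41)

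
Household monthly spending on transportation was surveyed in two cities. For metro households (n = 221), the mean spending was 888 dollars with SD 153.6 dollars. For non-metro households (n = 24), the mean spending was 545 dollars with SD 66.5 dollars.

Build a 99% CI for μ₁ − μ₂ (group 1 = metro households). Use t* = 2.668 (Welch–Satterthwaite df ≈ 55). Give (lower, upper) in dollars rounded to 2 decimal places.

(297.49, 388.51)

Standard errors of each mean: 153.6/√221 = 10.3323 and 66.5/√24 = 13.5743.
SE(x̄₁ − x̄₂) = √(10.3323² + 13.5743²) = 17.0593 for independent samples with unequal variances.
With t* = 2.668, the margin is 2.668 × 17.0593 = 45.5142.
x̄₁ − x̄₂ = 888 − 545 = 343.0000; the interval is 343.0000 ± 45.5142 = (297.49, 388.51).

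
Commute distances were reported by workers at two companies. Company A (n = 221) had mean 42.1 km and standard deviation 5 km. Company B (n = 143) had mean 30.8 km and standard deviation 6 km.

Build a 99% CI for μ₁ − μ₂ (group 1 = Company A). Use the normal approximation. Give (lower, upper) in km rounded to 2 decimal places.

(9.74, 12.86)

Per-group SEs: s₁/√n₁ = 5/√221 = 0.3363, s₂/√n₂ = 6/√143 = 0.5017.
Unpooled SE of the difference: √(0.11309769 + 0.25170289) = 0.6040.
Margin of error = z* · SE = 2.576 × 0.6040 = 1.5559.
x̄₁ − x̄₂ = 42.1 − 30.8 = 11.3000.
CI: 11.3000 ± 1.5559 = (9.74, 12.86).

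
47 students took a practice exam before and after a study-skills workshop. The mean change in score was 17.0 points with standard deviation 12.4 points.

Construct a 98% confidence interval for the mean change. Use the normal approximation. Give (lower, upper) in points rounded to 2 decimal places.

(12.79, 21.21)

This is a matched-pairs design, so SE = s_d/√n = 12.4/√47 = 1.8087.
Margin = 2.326 × 1.8087 = 4.2070; the interval is 17.0 ± 4.2070 = (12.79, 21.21).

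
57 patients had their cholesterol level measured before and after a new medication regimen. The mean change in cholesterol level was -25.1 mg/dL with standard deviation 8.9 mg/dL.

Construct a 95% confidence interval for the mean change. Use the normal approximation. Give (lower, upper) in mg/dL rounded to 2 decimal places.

(-27.41, -22.79)

Paired design: SE = s_d/√n = 8.9/√57 = 1.1788.
z* = 1.960; margin of error = 1.960 × 1.1788 = 2.3104.
-25.1 ± 2.3104 → (-27.41, -22.79).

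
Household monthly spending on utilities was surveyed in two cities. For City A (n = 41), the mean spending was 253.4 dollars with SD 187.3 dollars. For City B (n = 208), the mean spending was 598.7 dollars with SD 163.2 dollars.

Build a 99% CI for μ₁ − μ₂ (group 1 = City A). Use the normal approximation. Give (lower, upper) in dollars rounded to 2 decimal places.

SE₁ = s₁/√n₁ = 187.3/√41 = 29.2513; SE₂ = 163.2/√208 = 11.3159.
Independent samples, unequal variances: SE_diff = √(SE₁² + SE₂²) = √(855.63855169 + 128.04959281) = 31.3638.
z* = 2.576, so margin of error = 2.576 × 31.3638 = 80.7931.
Difference in means = 253.4 − 598.7 = -345.3000.
-345.3000 ± 80.7931 → (-426.09, -264.51).

(-426.09, -264.51)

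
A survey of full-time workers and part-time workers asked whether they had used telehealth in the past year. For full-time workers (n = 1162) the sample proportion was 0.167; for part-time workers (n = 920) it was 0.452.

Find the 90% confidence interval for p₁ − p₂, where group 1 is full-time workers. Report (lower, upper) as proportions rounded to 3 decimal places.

(-0.317, -0.253)

SE₁ = √(p̂₁(1−p̂₁)/n₁) = √(0.1670·0.8330/1162) = 0.01094; SE₂ = √(0.4520·0.5480/920) = 0.01641.
Independent samples: SE of the difference = √(SE₁² + SE₂²) = √(0.0001196836 + 0.0002692881) = 0.01972.
z* for 90% confidence is 1.645, so the margin of error is 1.645 × 0.01972 = 0.03244.
Point estimate p̂₁ − p̂₂ = 0.1670 − 0.4520 = -0.2850.
-0.2850 ± 0.03244 → (-0.317, -0.253).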